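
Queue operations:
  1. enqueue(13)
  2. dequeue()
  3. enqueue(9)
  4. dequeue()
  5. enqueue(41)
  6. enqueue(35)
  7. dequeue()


enqueue(13) -> [13]
dequeue()->13, []
enqueue(9) -> [9]
dequeue()->9, []
enqueue(41) -> [41]
enqueue(35) -> [41, 35]
dequeue()->41, [35]

Final queue: [35]


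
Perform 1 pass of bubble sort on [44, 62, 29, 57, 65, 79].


Initial: [44, 62, 29, 57, 65, 79]
Pass 1: [44, 29, 57, 62, 65, 79] (2 swaps)

After 1 pass: [44, 29, 57, 62, 65, 79]


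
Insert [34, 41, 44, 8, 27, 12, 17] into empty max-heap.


Insert 34: [34]
Insert 41: [41, 34]
Insert 44: [44, 34, 41]
Insert 8: [44, 34, 41, 8]
Insert 27: [44, 34, 41, 8, 27]
Insert 12: [44, 34, 41, 8, 27, 12]
Insert 17: [44, 34, 41, 8, 27, 12, 17]

Final heap: [44, 34, 41, 8, 27, 12, 17]


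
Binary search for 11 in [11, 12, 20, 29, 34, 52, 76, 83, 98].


Step 1: lo=0, hi=8, mid=4, val=34
Step 2: lo=0, hi=3, mid=1, val=12
Step 3: lo=0, hi=0, mid=0, val=11

Found at index 0


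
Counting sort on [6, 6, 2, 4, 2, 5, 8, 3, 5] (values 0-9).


Input: [6, 6, 2, 4, 2, 5, 8, 3, 5]
Counts: [0, 0, 2, 1, 1, 2, 2, 0, 1, 0]

Sorted: [2, 2, 3, 4, 5, 5, 6, 6, 8]


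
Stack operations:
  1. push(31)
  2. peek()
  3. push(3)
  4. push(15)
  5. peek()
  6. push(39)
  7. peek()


push(31) -> [31]
peek()->31
push(3) -> [31, 3]
push(15) -> [31, 3, 15]
peek()->15
push(39) -> [31, 3, 15, 39]
peek()->39

Final stack: [31, 3, 15, 39]


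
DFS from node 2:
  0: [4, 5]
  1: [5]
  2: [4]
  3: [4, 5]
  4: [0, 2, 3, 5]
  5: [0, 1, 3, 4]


Visit 2, push [4]
Visit 4, push [5, 3, 0]
Visit 0, push [5]
Visit 5, push [3, 1]
Visit 1, push []
Visit 3, push []

DFS order: [2, 4, 0, 5, 1, 3]


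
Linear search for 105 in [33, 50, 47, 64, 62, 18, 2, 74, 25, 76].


i=0: 33!=105
i=1: 50!=105
i=2: 47!=105
i=3: 64!=105
i=4: 62!=105
i=5: 18!=105
i=6: 2!=105
i=7: 74!=105
i=8: 25!=105
i=9: 76!=105

Not found, 10 comps


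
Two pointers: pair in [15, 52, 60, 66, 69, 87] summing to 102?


lo=0(15)+hi=5(87)=102

Yes: 15+87=102


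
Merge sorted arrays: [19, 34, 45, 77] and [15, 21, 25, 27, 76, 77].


Take 15 from B
Take 19 from A
Take 21 from B
Take 25 from B
Take 27 from B
Take 34 from A
Take 45 from A
Take 76 from B
Take 77 from A

Merged: [15, 19, 21, 25, 27, 34, 45, 76, 77, 77]


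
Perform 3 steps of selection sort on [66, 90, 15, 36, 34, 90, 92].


Initial: [66, 90, 15, 36, 34, 90, 92]
Step 1: min=15 at 2
  Swap: [15, 90, 66, 36, 34, 90, 92]
Step 2: min=34 at 4
  Swap: [15, 34, 66, 36, 90, 90, 92]
Step 3: min=36 at 3
  Swap: [15, 34, 36, 66, 90, 90, 92]

After 3 steps: [15, 34, 36, 66, 90, 90, 92]


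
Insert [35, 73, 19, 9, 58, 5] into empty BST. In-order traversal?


Insert 35: root
Insert 73: R from 35
Insert 19: L from 35
Insert 9: L from 35 -> L from 19
Insert 58: R from 35 -> L from 73
Insert 5: L from 35 -> L from 19 -> L from 9

In-order: [5, 9, 19, 35, 58, 73]


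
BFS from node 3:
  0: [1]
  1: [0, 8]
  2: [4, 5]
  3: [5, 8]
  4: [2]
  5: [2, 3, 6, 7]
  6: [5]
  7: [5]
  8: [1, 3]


Visit 3, enqueue [5, 8]
Visit 5, enqueue [2, 6, 7]
Visit 8, enqueue [1]
Visit 2, enqueue [4]
Visit 6, enqueue []
Visit 7, enqueue []
Visit 1, enqueue [0]
Visit 4, enqueue []
Visit 0, enqueue []

BFS order: [3, 5, 8, 2, 6, 7, 1, 4, 0]


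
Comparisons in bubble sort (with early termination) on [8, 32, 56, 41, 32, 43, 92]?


Algorithm: bubble sort (with early termination)
Input: [8, 32, 56, 41, 32, 43, 92]
Sorted: [8, 32, 32, 41, 43, 56, 92]

15


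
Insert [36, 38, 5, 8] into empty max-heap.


Insert 36: [36]
Insert 38: [38, 36]
Insert 5: [38, 36, 5]
Insert 8: [38, 36, 5, 8]

Final heap: [38, 36, 5, 8]


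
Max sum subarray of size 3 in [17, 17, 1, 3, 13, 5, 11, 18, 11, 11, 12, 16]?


[0:3]: 35
[1:4]: 21
[2:5]: 17
[3:6]: 21
[4:7]: 29
[5:8]: 34
[6:9]: 40
[7:10]: 40
[8:11]: 34
[9:12]: 39

Max: 40 at [6:9]


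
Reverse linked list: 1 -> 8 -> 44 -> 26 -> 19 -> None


Step 1: curr=1, set curr.next=prev(None) | reversed so far: 1
Step 2: curr=8, set curr.next=prev(1) | reversed so far: 8 -> 1
Step 3: curr=44, set curr.next=prev(8) | reversed so far: 44 -> 8 -> 1
Step 4: curr=26, set curr.next=prev(44) | reversed so far: 26 -> 44 -> 8 -> 1
Step 5: curr=19, set curr.next=prev(26) | reversed so far: 19 -> 26 -> 44 -> 8 -> 1

19 -> 26 -> 44 -> 8 -> 1 -> None


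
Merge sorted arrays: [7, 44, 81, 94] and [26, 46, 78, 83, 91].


Take 7 from A
Take 26 from B
Take 44 from A
Take 46 from B
Take 78 from B
Take 81 from A
Take 83 from B
Take 91 from B

Merged: [7, 26, 44, 46, 78, 81, 83, 91, 94]


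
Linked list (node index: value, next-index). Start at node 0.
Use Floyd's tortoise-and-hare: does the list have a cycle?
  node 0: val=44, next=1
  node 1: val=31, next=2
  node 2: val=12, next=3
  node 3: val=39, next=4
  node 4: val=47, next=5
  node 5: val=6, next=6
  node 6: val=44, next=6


Floyd's tortoise (slow, +1) and hare (fast, +2):
  init: slow=0, fast=0
  step 1: slow=1, fast=2
  step 2: slow=2, fast=4
  step 3: slow=3, fast=6
  step 4: slow=4, fast=6
  step 5: slow=5, fast=6
  step 6: slow=6, fast=6
  slow == fast at node 6: cycle detected

Cycle: yes


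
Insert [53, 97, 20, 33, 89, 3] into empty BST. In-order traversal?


Insert 53: root
Insert 97: R from 53
Insert 20: L from 53
Insert 33: L from 53 -> R from 20
Insert 89: R from 53 -> L from 97
Insert 3: L from 53 -> L from 20

In-order: [3, 20, 33, 53, 89, 97]


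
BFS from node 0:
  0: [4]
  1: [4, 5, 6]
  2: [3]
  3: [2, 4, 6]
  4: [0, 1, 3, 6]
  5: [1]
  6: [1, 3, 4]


Visit 0, enqueue [4]
Visit 4, enqueue [1, 3, 6]
Visit 1, enqueue [5]
Visit 3, enqueue [2]
Visit 6, enqueue []
Visit 5, enqueue []
Visit 2, enqueue []

BFS order: [0, 4, 1, 3, 6, 5, 2]


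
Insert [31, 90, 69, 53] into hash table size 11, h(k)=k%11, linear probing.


Insert 31: h=9 -> slot 9
Insert 90: h=2 -> slot 2
Insert 69: h=3 -> slot 3
Insert 53: h=9, 1 probes -> slot 10

Table: [None, None, 90, 69, None, None, None, None, None, 31, 53]


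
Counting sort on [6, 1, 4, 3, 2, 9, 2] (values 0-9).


Input: [6, 1, 4, 3, 2, 9, 2]
Counts: [0, 1, 2, 1, 1, 0, 1, 0, 0, 1]

Sorted: [1, 2, 2, 3, 4, 6, 9]


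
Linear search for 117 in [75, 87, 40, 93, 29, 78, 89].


i=0: 75!=117
i=1: 87!=117
i=2: 40!=117
i=3: 93!=117
i=4: 29!=117
i=5: 78!=117
i=6: 89!=117

Not found, 7 comps


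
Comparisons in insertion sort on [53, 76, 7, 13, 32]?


Algorithm: insertion sort
Input: [53, 76, 7, 13, 32]
Sorted: [7, 13, 32, 53, 76]

9


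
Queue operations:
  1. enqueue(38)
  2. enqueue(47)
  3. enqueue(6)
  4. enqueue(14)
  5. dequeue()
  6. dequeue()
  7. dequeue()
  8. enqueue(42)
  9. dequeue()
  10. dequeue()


enqueue(38) -> [38]
enqueue(47) -> [38, 47]
enqueue(6) -> [38, 47, 6]
enqueue(14) -> [38, 47, 6, 14]
dequeue()->38, [47, 6, 14]
dequeue()->47, [6, 14]
dequeue()->6, [14]
enqueue(42) -> [14, 42]
dequeue()->14, [42]
dequeue()->42, []

Final queue: []


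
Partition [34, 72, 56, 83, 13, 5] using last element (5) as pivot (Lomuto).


Pivot: 5
Place pivot at 0: [5, 72, 56, 83, 13, 34]

Partitioned: [5, 72, 56, 83, 13, 34]


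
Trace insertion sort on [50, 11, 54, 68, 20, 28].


Initial: [50, 11, 54, 68, 20, 28]
Insert 11: [11, 50, 54, 68, 20, 28]
Insert 54: [11, 50, 54, 68, 20, 28]
Insert 68: [11, 50, 54, 68, 20, 28]
Insert 20: [11, 20, 50, 54, 68, 28]
Insert 28: [11, 20, 28, 50, 54, 68]

Sorted: [11, 20, 28, 50, 54, 68]


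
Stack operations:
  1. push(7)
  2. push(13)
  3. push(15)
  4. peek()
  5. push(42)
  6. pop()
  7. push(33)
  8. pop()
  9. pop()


push(7) -> [7]
push(13) -> [7, 13]
push(15) -> [7, 13, 15]
peek()->15
push(42) -> [7, 13, 15, 42]
pop()->42, [7, 13, 15]
push(33) -> [7, 13, 15, 33]
pop()->33, [7, 13, 15]
pop()->15, [7, 13]

Final stack: [7, 13]


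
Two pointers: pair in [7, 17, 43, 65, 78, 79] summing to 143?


lo=0(7)+hi=5(79)=86
lo=1(17)+hi=5(79)=96
lo=2(43)+hi=5(79)=122
lo=3(65)+hi=5(79)=144
lo=3(65)+hi=4(78)=143

Yes: 65+78=143


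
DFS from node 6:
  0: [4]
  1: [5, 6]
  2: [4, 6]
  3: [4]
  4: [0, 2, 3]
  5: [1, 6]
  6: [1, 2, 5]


Visit 6, push [5, 2, 1]
Visit 1, push [5]
Visit 5, push []
Visit 2, push [4]
Visit 4, push [3, 0]
Visit 0, push []
Visit 3, push []

DFS order: [6, 1, 5, 2, 4, 0, 3]


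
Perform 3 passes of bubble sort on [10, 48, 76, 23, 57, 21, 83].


Initial: [10, 48, 76, 23, 57, 21, 83]
Pass 1: [10, 48, 23, 57, 21, 76, 83] (3 swaps)
Pass 2: [10, 23, 48, 21, 57, 76, 83] (2 swaps)
Pass 3: [10, 23, 21, 48, 57, 76, 83] (1 swaps)

After 3 passes: [10, 23, 21, 48, 57, 76, 83]


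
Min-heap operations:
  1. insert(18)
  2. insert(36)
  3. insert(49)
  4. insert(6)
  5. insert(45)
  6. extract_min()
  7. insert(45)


insert(18) -> [18]
insert(36) -> [18, 36]
insert(49) -> [18, 36, 49]
insert(6) -> [6, 18, 49, 36]
insert(45) -> [6, 18, 49, 36, 45]
extract_min()->6, [18, 36, 49, 45]
insert(45) -> [18, 36, 49, 45, 45]

Final heap: [18, 36, 49, 45, 45]


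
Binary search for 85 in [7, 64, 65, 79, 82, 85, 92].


Step 1: lo=0, hi=6, mid=3, val=79
Step 2: lo=4, hi=6, mid=5, val=85

Found at index 5


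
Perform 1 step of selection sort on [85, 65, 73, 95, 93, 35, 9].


Initial: [85, 65, 73, 95, 93, 35, 9]
Step 1: min=9 at 6
  Swap: [9, 65, 73, 95, 93, 35, 85]

After 1 step: [9, 65, 73, 95, 93, 35, 85]


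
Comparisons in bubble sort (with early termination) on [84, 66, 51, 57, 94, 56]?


Algorithm: bubble sort (with early termination)
Input: [84, 66, 51, 57, 94, 56]
Sorted: [51, 56, 57, 66, 84, 94]

15


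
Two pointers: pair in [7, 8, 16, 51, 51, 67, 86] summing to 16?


lo=0(7)+hi=6(86)=93
lo=0(7)+hi=5(67)=74
lo=0(7)+hi=4(51)=58
lo=0(7)+hi=3(51)=58
lo=0(7)+hi=2(16)=23
lo=0(7)+hi=1(8)=15

No pair found


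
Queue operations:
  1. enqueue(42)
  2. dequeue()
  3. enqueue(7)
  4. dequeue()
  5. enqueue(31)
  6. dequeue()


enqueue(42) -> [42]
dequeue()->42, []
enqueue(7) -> [7]
dequeue()->7, []
enqueue(31) -> [31]
dequeue()->31, []

Final queue: []


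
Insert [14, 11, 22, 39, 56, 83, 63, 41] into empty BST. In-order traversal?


Insert 14: root
Insert 11: L from 14
Insert 22: R from 14
Insert 39: R from 14 -> R from 22
Insert 56: R from 14 -> R from 22 -> R from 39
Insert 83: R from 14 -> R from 22 -> R from 39 -> R from 56
Insert 63: R from 14 -> R from 22 -> R from 39 -> R from 56 -> L from 83
Insert 41: R from 14 -> R from 22 -> R from 39 -> L from 56

In-order: [11, 14, 22, 39, 41, 56, 63, 83]


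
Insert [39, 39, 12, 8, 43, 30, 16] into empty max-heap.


Insert 39: [39]
Insert 39: [39, 39]
Insert 12: [39, 39, 12]
Insert 8: [39, 39, 12, 8]
Insert 43: [43, 39, 12, 8, 39]
Insert 30: [43, 39, 30, 8, 39, 12]
Insert 16: [43, 39, 30, 8, 39, 12, 16]

Final heap: [43, 39, 30, 8, 39, 12, 16]


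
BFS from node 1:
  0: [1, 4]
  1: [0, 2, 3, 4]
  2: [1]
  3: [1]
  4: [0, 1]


Visit 1, enqueue [0, 2, 3, 4]
Visit 0, enqueue []
Visit 2, enqueue []
Visit 3, enqueue []
Visit 4, enqueue []

BFS order: [1, 0, 2, 3, 4]


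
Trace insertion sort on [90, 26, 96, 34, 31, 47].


Initial: [90, 26, 96, 34, 31, 47]
Insert 26: [26, 90, 96, 34, 31, 47]
Insert 96: [26, 90, 96, 34, 31, 47]
Insert 34: [26, 34, 90, 96, 31, 47]
Insert 31: [26, 31, 34, 90, 96, 47]
Insert 47: [26, 31, 34, 47, 90, 96]

Sorted: [26, 31, 34, 47, 90, 96]


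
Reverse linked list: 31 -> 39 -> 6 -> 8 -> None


Step 1: curr=31, set curr.next=prev(None) | reversed so far: 31
Step 2: curr=39, set curr.next=prev(31) | reversed so far: 39 -> 31
Step 3: curr=6, set curr.next=prev(39) | reversed so far: 6 -> 39 -> 31
Step 4: curr=8, set curr.next=prev(6) | reversed so far: 8 -> 6 -> 39 -> 31

8 -> 6 -> 39 -> 31 -> None


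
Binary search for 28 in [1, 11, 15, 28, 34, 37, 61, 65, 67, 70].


Step 1: lo=0, hi=9, mid=4, val=34
Step 2: lo=0, hi=3, mid=1, val=11
Step 3: lo=2, hi=3, mid=2, val=15
Step 4: lo=3, hi=3, mid=3, val=28

Found at index 3


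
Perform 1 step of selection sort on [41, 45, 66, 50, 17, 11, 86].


Initial: [41, 45, 66, 50, 17, 11, 86]
Step 1: min=11 at 5
  Swap: [11, 45, 66, 50, 17, 41, 86]

After 1 step: [11, 45, 66, 50, 17, 41, 86]


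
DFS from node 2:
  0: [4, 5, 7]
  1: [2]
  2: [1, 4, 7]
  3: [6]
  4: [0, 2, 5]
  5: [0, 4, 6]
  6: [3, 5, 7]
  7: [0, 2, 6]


Visit 2, push [7, 4, 1]
Visit 1, push []
Visit 4, push [5, 0]
Visit 0, push [7, 5]
Visit 5, push [6]
Visit 6, push [7, 3]
Visit 3, push []
Visit 7, push []

DFS order: [2, 1, 4, 0, 5, 6, 3, 7]


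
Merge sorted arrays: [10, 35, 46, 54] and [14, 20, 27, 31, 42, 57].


Take 10 from A
Take 14 from B
Take 20 from B
Take 27 from B
Take 31 from B
Take 35 from A
Take 42 from B
Take 46 from A
Take 54 from A

Merged: [10, 14, 20, 27, 31, 35, 42, 46, 54, 57]


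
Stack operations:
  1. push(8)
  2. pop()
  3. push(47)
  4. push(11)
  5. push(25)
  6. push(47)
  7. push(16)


push(8) -> [8]
pop()->8, []
push(47) -> [47]
push(11) -> [47, 11]
push(25) -> [47, 11, 25]
push(47) -> [47, 11, 25, 47]
push(16) -> [47, 11, 25, 47, 16]

Final stack: [47, 11, 25, 47, 16]


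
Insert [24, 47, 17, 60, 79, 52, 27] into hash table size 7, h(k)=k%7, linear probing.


Insert 24: h=3 -> slot 3
Insert 47: h=5 -> slot 5
Insert 17: h=3, 1 probes -> slot 4
Insert 60: h=4, 2 probes -> slot 6
Insert 79: h=2 -> slot 2
Insert 52: h=3, 4 probes -> slot 0
Insert 27: h=6, 2 probes -> slot 1

Table: [52, 27, 79, 24, 17, 47, 60]


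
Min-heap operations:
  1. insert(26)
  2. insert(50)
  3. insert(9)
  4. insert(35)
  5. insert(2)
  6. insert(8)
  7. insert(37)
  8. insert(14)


insert(26) -> [26]
insert(50) -> [26, 50]
insert(9) -> [9, 50, 26]
insert(35) -> [9, 35, 26, 50]
insert(2) -> [2, 9, 26, 50, 35]
insert(8) -> [2, 9, 8, 50, 35, 26]
insert(37) -> [2, 9, 8, 50, 35, 26, 37]
insert(14) -> [2, 9, 8, 14, 35, 26, 37, 50]

Final heap: [2, 9, 8, 14, 35, 26, 37, 50]


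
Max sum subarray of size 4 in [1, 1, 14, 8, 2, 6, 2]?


[0:4]: 24
[1:5]: 25
[2:6]: 30
[3:7]: 18

Max: 30 at [2:6]


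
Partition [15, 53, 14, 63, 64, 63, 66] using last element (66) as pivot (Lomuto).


Pivot: 66
  15 <= 66: advance i (no swap)
  53 <= 66: advance i (no swap)
  14 <= 66: advance i (no swap)
  63 <= 66: advance i (no swap)
  64 <= 66: advance i (no swap)
  63 <= 66: advance i (no swap)
Place pivot at 6: [15, 53, 14, 63, 64, 63, 66]

Partitioned: [15, 53, 14, 63, 64, 63, 66]


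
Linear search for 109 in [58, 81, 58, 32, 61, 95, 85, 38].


i=0: 58!=109
i=1: 81!=109
i=2: 58!=109
i=3: 32!=109
i=4: 61!=109
i=5: 95!=109
i=6: 85!=109
i=7: 38!=109

Not found, 8 comps


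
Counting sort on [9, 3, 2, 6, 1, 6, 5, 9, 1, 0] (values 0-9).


Input: [9, 3, 2, 6, 1, 6, 5, 9, 1, 0]
Counts: [1, 2, 1, 1, 0, 1, 2, 0, 0, 2]

Sorted: [0, 1, 1, 2, 3, 5, 6, 6, 9, 9]


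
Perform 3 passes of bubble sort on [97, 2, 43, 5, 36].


Initial: [97, 2, 43, 5, 36]
Pass 1: [2, 43, 5, 36, 97] (4 swaps)
Pass 2: [2, 5, 36, 43, 97] (2 swaps)
Pass 3: [2, 5, 36, 43, 97] (0 swaps)

After 3 passes: [2, 5, 36, 43, 97]


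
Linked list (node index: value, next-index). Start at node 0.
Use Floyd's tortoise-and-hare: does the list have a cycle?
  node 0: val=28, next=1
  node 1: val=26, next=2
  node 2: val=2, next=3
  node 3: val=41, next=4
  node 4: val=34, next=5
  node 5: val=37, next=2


Floyd's tortoise (slow, +1) and hare (fast, +2):
  init: slow=0, fast=0
  step 1: slow=1, fast=2
  step 2: slow=2, fast=4
  step 3: slow=3, fast=2
  step 4: slow=4, fast=4
  slow == fast at node 4: cycle detected

Cycle: yes


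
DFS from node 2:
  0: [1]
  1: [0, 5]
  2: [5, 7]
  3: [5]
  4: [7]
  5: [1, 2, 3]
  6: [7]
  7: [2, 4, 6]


Visit 2, push [7, 5]
Visit 5, push [3, 1]
Visit 1, push [0]
Visit 0, push []
Visit 3, push []
Visit 7, push [6, 4]
Visit 4, push []
Visit 6, push []

DFS order: [2, 5, 1, 0, 3, 7, 4, 6]


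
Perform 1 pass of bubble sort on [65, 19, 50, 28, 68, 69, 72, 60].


Initial: [65, 19, 50, 28, 68, 69, 72, 60]
Pass 1: [19, 50, 28, 65, 68, 69, 60, 72] (4 swaps)

After 1 pass: [19, 50, 28, 65, 68, 69, 60, 72]


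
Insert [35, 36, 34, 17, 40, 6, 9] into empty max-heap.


Insert 35: [35]
Insert 36: [36, 35]
Insert 34: [36, 35, 34]
Insert 17: [36, 35, 34, 17]
Insert 40: [40, 36, 34, 17, 35]
Insert 6: [40, 36, 34, 17, 35, 6]
Insert 9: [40, 36, 34, 17, 35, 6, 9]

Final heap: [40, 36, 34, 17, 35, 6, 9]


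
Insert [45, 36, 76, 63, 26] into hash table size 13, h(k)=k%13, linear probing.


Insert 45: h=6 -> slot 6
Insert 36: h=10 -> slot 10
Insert 76: h=11 -> slot 11
Insert 63: h=11, 1 probes -> slot 12
Insert 26: h=0 -> slot 0

Table: [26, None, None, None, None, None, 45, None, None, None, 36, 76, 63]


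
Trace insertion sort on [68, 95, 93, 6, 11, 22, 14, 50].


Initial: [68, 95, 93, 6, 11, 22, 14, 50]
Insert 95: [68, 95, 93, 6, 11, 22, 14, 50]
Insert 93: [68, 93, 95, 6, 11, 22, 14, 50]
Insert 6: [6, 68, 93, 95, 11, 22, 14, 50]
Insert 11: [6, 11, 68, 93, 95, 22, 14, 50]
Insert 22: [6, 11, 22, 68, 93, 95, 14, 50]
Insert 14: [6, 11, 14, 22, 68, 93, 95, 50]
Insert 50: [6, 11, 14, 22, 50, 68, 93, 95]

Sorted: [6, 11, 14, 22, 50, 68, 93, 95]


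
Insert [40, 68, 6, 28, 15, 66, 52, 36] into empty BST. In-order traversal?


Insert 40: root
Insert 68: R from 40
Insert 6: L from 40
Insert 28: L from 40 -> R from 6
Insert 15: L from 40 -> R from 6 -> L from 28
Insert 66: R from 40 -> L from 68
Insert 52: R from 40 -> L from 68 -> L from 66
Insert 36: L from 40 -> R from 6 -> R from 28

In-order: [6, 15, 28, 36, 40, 52, 66, 68]


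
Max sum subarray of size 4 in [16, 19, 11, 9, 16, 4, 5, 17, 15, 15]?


[0:4]: 55
[1:5]: 55
[2:6]: 40
[3:7]: 34
[4:8]: 42
[5:9]: 41
[6:10]: 52

Max: 55 at [0:4]


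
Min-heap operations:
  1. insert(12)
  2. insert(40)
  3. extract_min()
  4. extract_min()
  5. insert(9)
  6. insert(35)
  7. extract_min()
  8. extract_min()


insert(12) -> [12]
insert(40) -> [12, 40]
extract_min()->12, [40]
extract_min()->40, []
insert(9) -> [9]
insert(35) -> [9, 35]
extract_min()->9, [35]
extract_min()->35, []

Final heap: []


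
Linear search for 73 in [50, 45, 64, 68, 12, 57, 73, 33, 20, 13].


i=0: 50!=73
i=1: 45!=73
i=2: 64!=73
i=3: 68!=73
i=4: 12!=73
i=5: 57!=73
i=6: 73==73 found!

Found at 6, 7 comps


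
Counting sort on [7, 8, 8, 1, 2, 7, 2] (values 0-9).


Input: [7, 8, 8, 1, 2, 7, 2]
Counts: [0, 1, 2, 0, 0, 0, 0, 2, 2, 0]

Sorted: [1, 2, 2, 7, 7, 8, 8]


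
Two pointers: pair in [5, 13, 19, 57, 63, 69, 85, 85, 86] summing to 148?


lo=0(5)+hi=8(86)=91
lo=1(13)+hi=8(86)=99
lo=2(19)+hi=8(86)=105
lo=3(57)+hi=8(86)=143
lo=4(63)+hi=8(86)=149
lo=4(63)+hi=7(85)=148

Yes: 63+85=148


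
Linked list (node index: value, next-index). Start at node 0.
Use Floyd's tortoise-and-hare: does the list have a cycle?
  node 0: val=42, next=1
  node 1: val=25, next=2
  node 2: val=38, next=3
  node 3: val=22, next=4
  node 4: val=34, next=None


Floyd's tortoise (slow, +1) and hare (fast, +2):
  init: slow=0, fast=0
  step 1: slow=1, fast=2
  step 2: slow=2, fast=4
  step 3: fast -> None, no cycle

Cycle: no


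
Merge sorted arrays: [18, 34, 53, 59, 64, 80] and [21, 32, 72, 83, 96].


Take 18 from A
Take 21 from B
Take 32 from B
Take 34 from A
Take 53 from A
Take 59 from A
Take 64 from A
Take 72 from B
Take 80 from A

Merged: [18, 21, 32, 34, 53, 59, 64, 72, 80, 83, 96]


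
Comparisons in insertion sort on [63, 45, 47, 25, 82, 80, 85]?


Algorithm: insertion sort
Input: [63, 45, 47, 25, 82, 80, 85]
Sorted: [25, 45, 47, 63, 80, 82, 85]

10


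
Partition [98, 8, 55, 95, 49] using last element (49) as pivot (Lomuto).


Pivot: 49
  8 <= 49: swap -> [8, 98, 55, 95, 49]
Place pivot at 1: [8, 49, 55, 95, 98]

Partitioned: [8, 49, 55, 95, 98]


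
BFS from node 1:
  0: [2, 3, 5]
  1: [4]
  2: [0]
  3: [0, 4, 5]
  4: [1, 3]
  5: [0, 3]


Visit 1, enqueue [4]
Visit 4, enqueue [3]
Visit 3, enqueue [0, 5]
Visit 0, enqueue [2]
Visit 5, enqueue []
Visit 2, enqueue []

BFS order: [1, 4, 3, 0, 5, 2]


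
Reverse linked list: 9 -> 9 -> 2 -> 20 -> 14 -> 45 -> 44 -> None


Step 1: curr=9, set curr.next=prev(None) | reversed so far: 9
Step 2: curr=9, set curr.next=prev(9) | reversed so far: 9 -> 9
Step 3: curr=2, set curr.next=prev(9) | reversed so far: 2 -> 9 -> 9
Step 4: curr=20, set curr.next=prev(2) | reversed so far: 20 -> 2 -> 9 -> 9
Step 5: curr=14, set curr.next=prev(20) | reversed so far: 14 -> 20 -> 2 -> 9 -> 9
Step 6: curr=45, set curr.next=prev(14) | reversed so far: 45 -> 14 -> 20 -> 2 -> 9 -> 9
Step 7: curr=44, set curr.next=prev(45) | reversed so far: 44 -> 45 -> 14 -> 20 -> 2 -> 9 -> 9

44 -> 45 -> 14 -> 20 -> 2 -> 9 -> 9 -> None


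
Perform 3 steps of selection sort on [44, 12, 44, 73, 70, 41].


Initial: [44, 12, 44, 73, 70, 41]
Step 1: min=12 at 1
  Swap: [12, 44, 44, 73, 70, 41]
Step 2: min=41 at 5
  Swap: [12, 41, 44, 73, 70, 44]
Step 3: min=44 at 2
  Swap: [12, 41, 44, 73, 70, 44]

After 3 steps: [12, 41, 44, 73, 70, 44]


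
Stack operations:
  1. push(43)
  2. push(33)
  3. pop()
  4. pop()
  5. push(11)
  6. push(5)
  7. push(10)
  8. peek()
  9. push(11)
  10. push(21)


push(43) -> [43]
push(33) -> [43, 33]
pop()->33, [43]
pop()->43, []
push(11) -> [11]
push(5) -> [11, 5]
push(10) -> [11, 5, 10]
peek()->10
push(11) -> [11, 5, 10, 11]
push(21) -> [11, 5, 10, 11, 21]

Final stack: [11, 5, 10, 11, 21]


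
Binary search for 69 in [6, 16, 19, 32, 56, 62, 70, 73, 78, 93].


Step 1: lo=0, hi=9, mid=4, val=56
Step 2: lo=5, hi=9, mid=7, val=73
Step 3: lo=5, hi=6, mid=5, val=62
Step 4: lo=6, hi=6, mid=6, val=70

Not found


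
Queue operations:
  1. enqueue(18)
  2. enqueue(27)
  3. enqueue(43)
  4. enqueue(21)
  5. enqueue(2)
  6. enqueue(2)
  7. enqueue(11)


enqueue(18) -> [18]
enqueue(27) -> [18, 27]
enqueue(43) -> [18, 27, 43]
enqueue(21) -> [18, 27, 43, 21]
enqueue(2) -> [18, 27, 43, 21, 2]
enqueue(2) -> [18, 27, 43, 21, 2, 2]
enqueue(11) -> [18, 27, 43, 21, 2, 2, 11]

Final queue: [18, 27, 43, 21, 2, 2, 11]


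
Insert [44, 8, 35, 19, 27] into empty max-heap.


Insert 44: [44]
Insert 8: [44, 8]
Insert 35: [44, 8, 35]
Insert 19: [44, 19, 35, 8]
Insert 27: [44, 27, 35, 8, 19]

Final heap: [44, 27, 35, 8, 19]


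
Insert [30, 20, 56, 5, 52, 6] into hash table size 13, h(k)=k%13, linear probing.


Insert 30: h=4 -> slot 4
Insert 20: h=7 -> slot 7
Insert 56: h=4, 1 probes -> slot 5
Insert 5: h=5, 1 probes -> slot 6
Insert 52: h=0 -> slot 0
Insert 6: h=6, 2 probes -> slot 8

Table: [52, None, None, None, 30, 56, 5, 20, 6, None, None, None, None]


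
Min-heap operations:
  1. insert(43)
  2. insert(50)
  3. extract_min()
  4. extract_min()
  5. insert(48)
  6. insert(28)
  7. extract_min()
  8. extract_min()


insert(43) -> [43]
insert(50) -> [43, 50]
extract_min()->43, [50]
extract_min()->50, []
insert(48) -> [48]
insert(28) -> [28, 48]
extract_min()->28, [48]
extract_min()->48, []

Final heap: []


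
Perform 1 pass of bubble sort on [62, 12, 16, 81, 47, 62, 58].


Initial: [62, 12, 16, 81, 47, 62, 58]
Pass 1: [12, 16, 62, 47, 62, 58, 81] (5 swaps)

After 1 pass: [12, 16, 62, 47, 62, 58, 81]


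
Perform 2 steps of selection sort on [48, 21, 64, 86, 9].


Initial: [48, 21, 64, 86, 9]
Step 1: min=9 at 4
  Swap: [9, 21, 64, 86, 48]
Step 2: min=21 at 1
  Swap: [9, 21, 64, 86, 48]

After 2 steps: [9, 21, 64, 86, 48]


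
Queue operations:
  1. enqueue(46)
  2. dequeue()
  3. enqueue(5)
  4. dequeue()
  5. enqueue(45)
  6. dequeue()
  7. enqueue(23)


enqueue(46) -> [46]
dequeue()->46, []
enqueue(5) -> [5]
dequeue()->5, []
enqueue(45) -> [45]
dequeue()->45, []
enqueue(23) -> [23]

Final queue: [23]


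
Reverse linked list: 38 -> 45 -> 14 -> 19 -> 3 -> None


Step 1: curr=38, set curr.next=prev(None) | reversed so far: 38
Step 2: curr=45, set curr.next=prev(38) | reversed so far: 45 -> 38
Step 3: curr=14, set curr.next=prev(45) | reversed so far: 14 -> 45 -> 38
Step 4: curr=19, set curr.next=prev(14) | reversed so far: 19 -> 14 -> 45 -> 38
Step 5: curr=3, set curr.next=prev(19) | reversed so far: 3 -> 19 -> 14 -> 45 -> 38

3 -> 19 -> 14 -> 45 -> 38 -> None


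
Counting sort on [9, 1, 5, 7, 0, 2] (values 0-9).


Input: [9, 1, 5, 7, 0, 2]
Counts: [1, 1, 1, 0, 0, 1, 0, 1, 0, 1]

Sorted: [0, 1, 2, 5, 7, 9]


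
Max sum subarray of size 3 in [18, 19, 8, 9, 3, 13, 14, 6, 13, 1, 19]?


[0:3]: 45
[1:4]: 36
[2:5]: 20
[3:6]: 25
[4:7]: 30
[5:8]: 33
[6:9]: 33
[7:10]: 20
[8:11]: 33

Max: 45 at [0:3]


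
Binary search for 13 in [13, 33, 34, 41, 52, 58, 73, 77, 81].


Step 1: lo=0, hi=8, mid=4, val=52
Step 2: lo=0, hi=3, mid=1, val=33
Step 3: lo=0, hi=0, mid=0, val=13

Found at index 0


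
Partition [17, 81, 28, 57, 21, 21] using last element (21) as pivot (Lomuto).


Pivot: 21
  17 <= 21: advance i (no swap)
  21 <= 21: swap -> [17, 21, 28, 57, 81, 21]
Place pivot at 2: [17, 21, 21, 57, 81, 28]

Partitioned: [17, 21, 21, 57, 81, 28]


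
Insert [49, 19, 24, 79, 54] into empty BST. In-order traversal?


Insert 49: root
Insert 19: L from 49
Insert 24: L from 49 -> R from 19
Insert 79: R from 49
Insert 54: R from 49 -> L from 79

In-order: [19, 24, 49, 54, 79]


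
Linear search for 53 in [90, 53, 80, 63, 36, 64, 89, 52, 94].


i=0: 90!=53
i=1: 53==53 found!

Found at 1, 2 comps


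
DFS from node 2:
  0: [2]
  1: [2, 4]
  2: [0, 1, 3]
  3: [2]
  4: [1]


Visit 2, push [3, 1, 0]
Visit 0, push []
Visit 1, push [4]
Visit 4, push []
Visit 3, push []

DFS order: [2, 0, 1, 4, 3]


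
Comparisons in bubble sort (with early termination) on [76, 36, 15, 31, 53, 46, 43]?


Algorithm: bubble sort (with early termination)
Input: [76, 36, 15, 31, 53, 46, 43]
Sorted: [15, 31, 36, 43, 46, 53, 76]

18


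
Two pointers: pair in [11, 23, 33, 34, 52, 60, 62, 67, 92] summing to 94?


lo=0(11)+hi=8(92)=103
lo=0(11)+hi=7(67)=78
lo=1(23)+hi=7(67)=90
lo=2(33)+hi=7(67)=100
lo=2(33)+hi=6(62)=95
lo=2(33)+hi=5(60)=93
lo=3(34)+hi=5(60)=94

Yes: 34+60=94


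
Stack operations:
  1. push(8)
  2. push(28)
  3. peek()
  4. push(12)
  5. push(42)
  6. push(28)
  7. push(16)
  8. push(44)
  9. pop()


push(8) -> [8]
push(28) -> [8, 28]
peek()->28
push(12) -> [8, 28, 12]
push(42) -> [8, 28, 12, 42]
push(28) -> [8, 28, 12, 42, 28]
push(16) -> [8, 28, 12, 42, 28, 16]
push(44) -> [8, 28, 12, 42, 28, 16, 44]
pop()->44, [8, 28, 12, 42, 28, 16]

Final stack: [8, 28, 12, 42, 28, 16]


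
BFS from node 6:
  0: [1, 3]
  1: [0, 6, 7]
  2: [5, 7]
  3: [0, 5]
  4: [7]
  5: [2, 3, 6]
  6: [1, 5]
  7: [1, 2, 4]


Visit 6, enqueue [1, 5]
Visit 1, enqueue [0, 7]
Visit 5, enqueue [2, 3]
Visit 0, enqueue []
Visit 7, enqueue [4]
Visit 2, enqueue []
Visit 3, enqueue []
Visit 4, enqueue []

BFS order: [6, 1, 5, 0, 7, 2, 3, 4]


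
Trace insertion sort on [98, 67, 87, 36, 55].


Initial: [98, 67, 87, 36, 55]
Insert 67: [67, 98, 87, 36, 55]
Insert 87: [67, 87, 98, 36, 55]
Insert 36: [36, 67, 87, 98, 55]
Insert 55: [36, 55, 67, 87, 98]

Sorted: [36, 55, 67, 87, 98]


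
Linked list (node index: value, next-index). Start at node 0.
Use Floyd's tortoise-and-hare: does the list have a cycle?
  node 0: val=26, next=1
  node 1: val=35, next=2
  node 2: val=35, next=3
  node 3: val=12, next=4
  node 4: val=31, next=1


Floyd's tortoise (slow, +1) and hare (fast, +2):
  init: slow=0, fast=0
  step 1: slow=1, fast=2
  step 2: slow=2, fast=4
  step 3: slow=3, fast=2
  step 4: slow=4, fast=4
  slow == fast at node 4: cycle detected

Cycle: yes


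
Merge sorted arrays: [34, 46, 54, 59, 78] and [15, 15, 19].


Take 15 from B
Take 15 from B
Take 19 from B

Merged: [15, 15, 19, 34, 46, 54, 59, 78]


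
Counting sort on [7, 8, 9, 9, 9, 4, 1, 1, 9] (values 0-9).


Input: [7, 8, 9, 9, 9, 4, 1, 1, 9]
Counts: [0, 2, 0, 0, 1, 0, 0, 1, 1, 4]

Sorted: [1, 1, 4, 7, 8, 9, 9, 9, 9]


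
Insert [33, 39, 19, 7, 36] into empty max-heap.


Insert 33: [33]
Insert 39: [39, 33]
Insert 19: [39, 33, 19]
Insert 7: [39, 33, 19, 7]
Insert 36: [39, 36, 19, 7, 33]

Final heap: [39, 36, 19, 7, 33]


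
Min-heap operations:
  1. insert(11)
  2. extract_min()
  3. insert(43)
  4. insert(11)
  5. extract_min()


insert(11) -> [11]
extract_min()->11, []
insert(43) -> [43]
insert(11) -> [11, 43]
extract_min()->11, [43]

Final heap: [43]


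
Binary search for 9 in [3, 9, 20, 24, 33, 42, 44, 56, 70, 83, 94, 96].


Step 1: lo=0, hi=11, mid=5, val=42
Step 2: lo=0, hi=4, mid=2, val=20
Step 3: lo=0, hi=1, mid=0, val=3
Step 4: lo=1, hi=1, mid=1, val=9

Found at index 1


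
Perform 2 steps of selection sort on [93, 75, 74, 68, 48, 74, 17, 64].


Initial: [93, 75, 74, 68, 48, 74, 17, 64]
Step 1: min=17 at 6
  Swap: [17, 75, 74, 68, 48, 74, 93, 64]
Step 2: min=48 at 4
  Swap: [17, 48, 74, 68, 75, 74, 93, 64]

After 2 steps: [17, 48, 74, 68, 75, 74, 93, 64]


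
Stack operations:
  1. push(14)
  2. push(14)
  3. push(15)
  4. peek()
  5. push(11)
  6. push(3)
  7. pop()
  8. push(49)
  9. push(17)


push(14) -> [14]
push(14) -> [14, 14]
push(15) -> [14, 14, 15]
peek()->15
push(11) -> [14, 14, 15, 11]
push(3) -> [14, 14, 15, 11, 3]
pop()->3, [14, 14, 15, 11]
push(49) -> [14, 14, 15, 11, 49]
push(17) -> [14, 14, 15, 11, 49, 17]

Final stack: [14, 14, 15, 11, 49, 17]


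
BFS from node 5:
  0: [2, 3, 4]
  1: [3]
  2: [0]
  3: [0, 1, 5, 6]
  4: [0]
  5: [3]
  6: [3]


Visit 5, enqueue [3]
Visit 3, enqueue [0, 1, 6]
Visit 0, enqueue [2, 4]
Visit 1, enqueue []
Visit 6, enqueue []
Visit 2, enqueue []
Visit 4, enqueue []

BFS order: [5, 3, 0, 1, 6, 2, 4]


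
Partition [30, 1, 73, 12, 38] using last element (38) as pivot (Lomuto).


Pivot: 38
  30 <= 38: advance i (no swap)
  1 <= 38: advance i (no swap)
  12 <= 38: swap -> [30, 1, 12, 73, 38]
Place pivot at 3: [30, 1, 12, 38, 73]

Partitioned: [30, 1, 12, 38, 73]


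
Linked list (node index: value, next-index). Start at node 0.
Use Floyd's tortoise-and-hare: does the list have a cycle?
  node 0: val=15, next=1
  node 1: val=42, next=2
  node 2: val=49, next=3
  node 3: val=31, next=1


Floyd's tortoise (slow, +1) and hare (fast, +2):
  init: slow=0, fast=0
  step 1: slow=1, fast=2
  step 2: slow=2, fast=1
  step 3: slow=3, fast=3
  slow == fast at node 3: cycle detected

Cycle: yes


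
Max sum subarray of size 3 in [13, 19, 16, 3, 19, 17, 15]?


[0:3]: 48
[1:4]: 38
[2:5]: 38
[3:6]: 39
[4:7]: 51

Max: 51 at [4:7]


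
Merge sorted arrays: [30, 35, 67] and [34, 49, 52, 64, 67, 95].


Take 30 from A
Take 34 from B
Take 35 from A
Take 49 from B
Take 52 from B
Take 64 from B
Take 67 from A

Merged: [30, 34, 35, 49, 52, 64, 67, 67, 95]


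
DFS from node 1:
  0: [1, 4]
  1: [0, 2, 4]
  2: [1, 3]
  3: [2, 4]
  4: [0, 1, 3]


Visit 1, push [4, 2, 0]
Visit 0, push [4]
Visit 4, push [3]
Visit 3, push [2]
Visit 2, push []

DFS order: [1, 0, 4, 3, 2]


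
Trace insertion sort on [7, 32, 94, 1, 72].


Initial: [7, 32, 94, 1, 72]
Insert 32: [7, 32, 94, 1, 72]
Insert 94: [7, 32, 94, 1, 72]
Insert 1: [1, 7, 32, 94, 72]
Insert 72: [1, 7, 32, 72, 94]

Sorted: [1, 7, 32, 72, 94]


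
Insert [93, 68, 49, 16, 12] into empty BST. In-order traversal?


Insert 93: root
Insert 68: L from 93
Insert 49: L from 93 -> L from 68
Insert 16: L from 93 -> L from 68 -> L from 49
Insert 12: L from 93 -> L from 68 -> L from 49 -> L from 16

In-order: [12, 16, 49, 68, 93]


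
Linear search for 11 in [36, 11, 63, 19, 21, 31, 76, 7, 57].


i=0: 36!=11
i=1: 11==11 found!

Found at 1, 2 comps


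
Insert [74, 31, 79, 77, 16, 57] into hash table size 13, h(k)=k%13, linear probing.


Insert 74: h=9 -> slot 9
Insert 31: h=5 -> slot 5
Insert 79: h=1 -> slot 1
Insert 77: h=12 -> slot 12
Insert 16: h=3 -> slot 3
Insert 57: h=5, 1 probes -> slot 6

Table: [None, 79, None, 16, None, 31, 57, None, None, 74, None, None, 77]


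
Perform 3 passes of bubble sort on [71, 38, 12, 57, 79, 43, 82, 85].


Initial: [71, 38, 12, 57, 79, 43, 82, 85]
Pass 1: [38, 12, 57, 71, 43, 79, 82, 85] (4 swaps)
Pass 2: [12, 38, 57, 43, 71, 79, 82, 85] (2 swaps)
Pass 3: [12, 38, 43, 57, 71, 79, 82, 85] (1 swaps)

After 3 passes: [12, 38, 43, 57, 71, 79, 82, 85]


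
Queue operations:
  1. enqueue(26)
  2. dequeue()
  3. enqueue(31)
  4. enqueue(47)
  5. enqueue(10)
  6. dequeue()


enqueue(26) -> [26]
dequeue()->26, []
enqueue(31) -> [31]
enqueue(47) -> [31, 47]
enqueue(10) -> [31, 47, 10]
dequeue()->31, [47, 10]

Final queue: [47, 10]


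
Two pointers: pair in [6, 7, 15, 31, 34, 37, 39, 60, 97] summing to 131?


lo=0(6)+hi=8(97)=103
lo=1(7)+hi=8(97)=104
lo=2(15)+hi=8(97)=112
lo=3(31)+hi=8(97)=128
lo=4(34)+hi=8(97)=131

Yes: 34+97=131


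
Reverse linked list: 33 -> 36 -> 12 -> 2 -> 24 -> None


Step 1: curr=33, set curr.next=prev(None) | reversed so far: 33
Step 2: curr=36, set curr.next=prev(33) | reversed so far: 36 -> 33
Step 3: curr=12, set curr.next=prev(36) | reversed so far: 12 -> 36 -> 33
Step 4: curr=2, set curr.next=prev(12) | reversed so far: 2 -> 12 -> 36 -> 33
Step 5: curr=24, set curr.next=prev(2) | reversed so far: 24 -> 2 -> 12 -> 36 -> 33

24 -> 2 -> 12 -> 36 -> 33 -> None


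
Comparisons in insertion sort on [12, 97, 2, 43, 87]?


Algorithm: insertion sort
Input: [12, 97, 2, 43, 87]
Sorted: [2, 12, 43, 87, 97]

7


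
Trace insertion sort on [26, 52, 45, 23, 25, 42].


Initial: [26, 52, 45, 23, 25, 42]
Insert 52: [26, 52, 45, 23, 25, 42]
Insert 45: [26, 45, 52, 23, 25, 42]
Insert 23: [23, 26, 45, 52, 25, 42]
Insert 25: [23, 25, 26, 45, 52, 42]
Insert 42: [23, 25, 26, 42, 45, 52]

Sorted: [23, 25, 26, 42, 45, 52]


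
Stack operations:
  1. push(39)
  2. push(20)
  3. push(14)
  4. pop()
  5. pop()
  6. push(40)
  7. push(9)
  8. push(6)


push(39) -> [39]
push(20) -> [39, 20]
push(14) -> [39, 20, 14]
pop()->14, [39, 20]
pop()->20, [39]
push(40) -> [39, 40]
push(9) -> [39, 40, 9]
push(6) -> [39, 40, 9, 6]

Final stack: [39, 40, 9, 6]


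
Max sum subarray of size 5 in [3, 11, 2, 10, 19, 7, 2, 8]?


[0:5]: 45
[1:6]: 49
[2:7]: 40
[3:8]: 46

Max: 49 at [1:6]


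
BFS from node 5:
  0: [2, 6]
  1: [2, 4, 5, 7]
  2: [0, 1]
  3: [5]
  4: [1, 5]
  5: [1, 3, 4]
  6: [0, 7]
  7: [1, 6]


Visit 5, enqueue [1, 3, 4]
Visit 1, enqueue [2, 7]
Visit 3, enqueue []
Visit 4, enqueue []
Visit 2, enqueue [0]
Visit 7, enqueue [6]
Visit 0, enqueue []
Visit 6, enqueue []

BFS order: [5, 1, 3, 4, 2, 7, 0, 6]


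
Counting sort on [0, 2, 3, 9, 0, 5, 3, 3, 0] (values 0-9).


Input: [0, 2, 3, 9, 0, 5, 3, 3, 0]
Counts: [3, 0, 1, 3, 0, 1, 0, 0, 0, 1]

Sorted: [0, 0, 0, 2, 3, 3, 3, 5, 9]


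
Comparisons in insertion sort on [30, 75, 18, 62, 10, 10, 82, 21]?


Algorithm: insertion sort
Input: [30, 75, 18, 62, 10, 10, 82, 21]
Sorted: [10, 10, 18, 21, 30, 62, 75, 82]

20


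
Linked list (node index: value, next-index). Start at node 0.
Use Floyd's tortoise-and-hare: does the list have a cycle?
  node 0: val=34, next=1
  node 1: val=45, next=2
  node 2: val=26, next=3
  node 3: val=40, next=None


Floyd's tortoise (slow, +1) and hare (fast, +2):
  init: slow=0, fast=0
  step 1: slow=1, fast=2
  step 2: fast 2->3->None, no cycle

Cycle: no


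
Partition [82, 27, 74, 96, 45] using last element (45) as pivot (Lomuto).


Pivot: 45
  27 <= 45: swap -> [27, 82, 74, 96, 45]
Place pivot at 1: [27, 45, 74, 96, 82]

Partitioned: [27, 45, 74, 96, 82]


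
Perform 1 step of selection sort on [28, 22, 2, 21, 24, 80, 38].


Initial: [28, 22, 2, 21, 24, 80, 38]
Step 1: min=2 at 2
  Swap: [2, 22, 28, 21, 24, 80, 38]

After 1 step: [2, 22, 28, 21, 24, 80, 38]


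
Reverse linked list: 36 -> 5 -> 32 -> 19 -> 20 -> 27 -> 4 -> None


Step 1: curr=36, set curr.next=prev(None) | reversed so far: 36
Step 2: curr=5, set curr.next=prev(36) | reversed so far: 5 -> 36
Step 3: curr=32, set curr.next=prev(5) | reversed so far: 32 -> 5 -> 36
Step 4: curr=19, set curr.next=prev(32) | reversed so far: 19 -> 32 -> 5 -> 36
Step 5: curr=20, set curr.next=prev(19) | reversed so far: 20 -> 19 -> 32 -> 5 -> 36
Step 6: curr=27, set curr.next=prev(20) | reversed so far: 27 -> 20 -> 19 -> 32 -> 5 -> 36
Step 7: curr=4, set curr.next=prev(27) | reversed so far: 4 -> 27 -> 20 -> 19 -> 32 -> 5 -> 36

4 -> 27 -> 20 -> 19 -> 32 -> 5 -> 36 -> None


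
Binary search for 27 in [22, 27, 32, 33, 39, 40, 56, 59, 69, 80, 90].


Step 1: lo=0, hi=10, mid=5, val=40
Step 2: lo=0, hi=4, mid=2, val=32
Step 3: lo=0, hi=1, mid=0, val=22
Step 4: lo=1, hi=1, mid=1, val=27

Found at index 1


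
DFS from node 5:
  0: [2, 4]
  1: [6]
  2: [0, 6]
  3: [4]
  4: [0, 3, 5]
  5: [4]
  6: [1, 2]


Visit 5, push [4]
Visit 4, push [3, 0]
Visit 0, push [2]
Visit 2, push [6]
Visit 6, push [1]
Visit 1, push []
Visit 3, push []

DFS order: [5, 4, 0, 2, 6, 1, 3]


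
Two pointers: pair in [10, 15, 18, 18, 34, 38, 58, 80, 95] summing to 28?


lo=0(10)+hi=8(95)=105
lo=0(10)+hi=7(80)=90
lo=0(10)+hi=6(58)=68
lo=0(10)+hi=5(38)=48
lo=0(10)+hi=4(34)=44
lo=0(10)+hi=3(18)=28

Yes: 10+18=28


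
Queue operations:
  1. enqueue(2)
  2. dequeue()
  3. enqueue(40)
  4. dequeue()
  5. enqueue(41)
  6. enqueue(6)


enqueue(2) -> [2]
dequeue()->2, []
enqueue(40) -> [40]
dequeue()->40, []
enqueue(41) -> [41]
enqueue(6) -> [41, 6]

Final queue: [41, 6]


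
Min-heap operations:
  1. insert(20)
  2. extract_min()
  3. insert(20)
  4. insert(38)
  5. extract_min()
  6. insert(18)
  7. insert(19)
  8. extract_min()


insert(20) -> [20]
extract_min()->20, []
insert(20) -> [20]
insert(38) -> [20, 38]
extract_min()->20, [38]
insert(18) -> [18, 38]
insert(19) -> [18, 38, 19]
extract_min()->18, [19, 38]

Final heap: [19, 38]


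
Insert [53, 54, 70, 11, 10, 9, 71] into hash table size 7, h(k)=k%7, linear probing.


Insert 53: h=4 -> slot 4
Insert 54: h=5 -> slot 5
Insert 70: h=0 -> slot 0
Insert 11: h=4, 2 probes -> slot 6
Insert 10: h=3 -> slot 3
Insert 9: h=2 -> slot 2
Insert 71: h=1 -> slot 1

Table: [70, 71, 9, 10, 53, 54, 11]


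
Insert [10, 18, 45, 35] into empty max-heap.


Insert 10: [10]
Insert 18: [18, 10]
Insert 45: [45, 10, 18]
Insert 35: [45, 35, 18, 10]

Final heap: [45, 35, 18, 10]


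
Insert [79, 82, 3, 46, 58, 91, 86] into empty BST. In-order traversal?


Insert 79: root
Insert 82: R from 79
Insert 3: L from 79
Insert 46: L from 79 -> R from 3
Insert 58: L from 79 -> R from 3 -> R from 46
Insert 91: R from 79 -> R from 82
Insert 86: R from 79 -> R from 82 -> L from 91

In-order: [3, 46, 58, 79, 82, 86, 91]


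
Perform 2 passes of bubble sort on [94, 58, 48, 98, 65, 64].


Initial: [94, 58, 48, 98, 65, 64]
Pass 1: [58, 48, 94, 65, 64, 98] (4 swaps)
Pass 2: [48, 58, 65, 64, 94, 98] (3 swaps)

After 2 passes: [48, 58, 65, 64, 94, 98]


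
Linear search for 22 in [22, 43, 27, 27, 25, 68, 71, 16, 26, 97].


i=0: 22==22 found!

Found at 0, 1 comps


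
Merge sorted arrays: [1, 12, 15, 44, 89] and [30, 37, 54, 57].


Take 1 from A
Take 12 from A
Take 15 from A
Take 30 from B
Take 37 from B
Take 44 from A
Take 54 from B
Take 57 from B

Merged: [1, 12, 15, 30, 37, 44, 54, 57, 89]


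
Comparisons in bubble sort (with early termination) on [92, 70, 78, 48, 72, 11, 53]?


Algorithm: bubble sort (with early termination)
Input: [92, 70, 78, 48, 72, 11, 53]
Sorted: [11, 48, 53, 70, 72, 78, 92]

21


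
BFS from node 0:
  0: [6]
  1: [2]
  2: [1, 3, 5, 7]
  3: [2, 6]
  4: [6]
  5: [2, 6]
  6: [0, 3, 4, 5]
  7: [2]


Visit 0, enqueue [6]
Visit 6, enqueue [3, 4, 5]
Visit 3, enqueue [2]
Visit 4, enqueue []
Visit 5, enqueue []
Visit 2, enqueue [1, 7]
Visit 1, enqueue []
Visit 7, enqueue []

BFS order: [0, 6, 3, 4, 5, 2, 1, 7]


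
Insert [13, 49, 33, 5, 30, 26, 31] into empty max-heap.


Insert 13: [13]
Insert 49: [49, 13]
Insert 33: [49, 13, 33]
Insert 5: [49, 13, 33, 5]
Insert 30: [49, 30, 33, 5, 13]
Insert 26: [49, 30, 33, 5, 13, 26]
Insert 31: [49, 30, 33, 5, 13, 26, 31]

Final heap: [49, 30, 33, 5, 13, 26, 31]


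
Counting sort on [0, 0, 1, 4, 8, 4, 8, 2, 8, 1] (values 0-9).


Input: [0, 0, 1, 4, 8, 4, 8, 2, 8, 1]
Counts: [2, 2, 1, 0, 2, 0, 0, 0, 3, 0]

Sorted: [0, 0, 1, 1, 2, 4, 4, 8, 8, 8]
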